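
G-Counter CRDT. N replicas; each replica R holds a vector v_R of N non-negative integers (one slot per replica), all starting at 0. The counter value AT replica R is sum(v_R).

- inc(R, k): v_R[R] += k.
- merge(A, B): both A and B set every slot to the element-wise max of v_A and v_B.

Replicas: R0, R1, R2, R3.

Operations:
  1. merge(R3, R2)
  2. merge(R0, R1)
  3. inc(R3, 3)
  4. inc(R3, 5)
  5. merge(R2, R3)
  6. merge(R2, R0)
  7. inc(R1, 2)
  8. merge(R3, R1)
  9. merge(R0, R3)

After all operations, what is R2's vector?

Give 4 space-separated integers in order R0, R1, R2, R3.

Answer: 0 0 0 8

Derivation:
Op 1: merge R3<->R2 -> R3=(0,0,0,0) R2=(0,0,0,0)
Op 2: merge R0<->R1 -> R0=(0,0,0,0) R1=(0,0,0,0)
Op 3: inc R3 by 3 -> R3=(0,0,0,3) value=3
Op 4: inc R3 by 5 -> R3=(0,0,0,8) value=8
Op 5: merge R2<->R3 -> R2=(0,0,0,8) R3=(0,0,0,8)
Op 6: merge R2<->R0 -> R2=(0,0,0,8) R0=(0,0,0,8)
Op 7: inc R1 by 2 -> R1=(0,2,0,0) value=2
Op 8: merge R3<->R1 -> R3=(0,2,0,8) R1=(0,2,0,8)
Op 9: merge R0<->R3 -> R0=(0,2,0,8) R3=(0,2,0,8)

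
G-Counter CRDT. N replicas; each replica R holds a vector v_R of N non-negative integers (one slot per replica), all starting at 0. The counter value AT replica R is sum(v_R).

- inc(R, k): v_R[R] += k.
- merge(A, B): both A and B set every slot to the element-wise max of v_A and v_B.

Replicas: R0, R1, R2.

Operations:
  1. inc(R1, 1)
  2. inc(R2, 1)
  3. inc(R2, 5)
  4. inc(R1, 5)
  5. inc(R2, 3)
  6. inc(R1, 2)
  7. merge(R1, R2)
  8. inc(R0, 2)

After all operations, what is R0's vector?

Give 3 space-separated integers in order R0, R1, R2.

Answer: 2 0 0

Derivation:
Op 1: inc R1 by 1 -> R1=(0,1,0) value=1
Op 2: inc R2 by 1 -> R2=(0,0,1) value=1
Op 3: inc R2 by 5 -> R2=(0,0,6) value=6
Op 4: inc R1 by 5 -> R1=(0,6,0) value=6
Op 5: inc R2 by 3 -> R2=(0,0,9) value=9
Op 6: inc R1 by 2 -> R1=(0,8,0) value=8
Op 7: merge R1<->R2 -> R1=(0,8,9) R2=(0,8,9)
Op 8: inc R0 by 2 -> R0=(2,0,0) value=2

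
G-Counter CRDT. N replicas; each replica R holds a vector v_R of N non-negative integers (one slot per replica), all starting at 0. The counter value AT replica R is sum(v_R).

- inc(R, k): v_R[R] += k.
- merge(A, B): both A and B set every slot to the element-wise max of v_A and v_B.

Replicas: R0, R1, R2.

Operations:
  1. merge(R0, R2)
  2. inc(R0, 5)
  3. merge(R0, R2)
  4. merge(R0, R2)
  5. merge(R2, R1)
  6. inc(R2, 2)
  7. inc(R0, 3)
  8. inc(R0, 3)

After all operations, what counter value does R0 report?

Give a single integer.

Op 1: merge R0<->R2 -> R0=(0,0,0) R2=(0,0,0)
Op 2: inc R0 by 5 -> R0=(5,0,0) value=5
Op 3: merge R0<->R2 -> R0=(5,0,0) R2=(5,0,0)
Op 4: merge R0<->R2 -> R0=(5,0,0) R2=(5,0,0)
Op 5: merge R2<->R1 -> R2=(5,0,0) R1=(5,0,0)
Op 6: inc R2 by 2 -> R2=(5,0,2) value=7
Op 7: inc R0 by 3 -> R0=(8,0,0) value=8
Op 8: inc R0 by 3 -> R0=(11,0,0) value=11

Answer: 11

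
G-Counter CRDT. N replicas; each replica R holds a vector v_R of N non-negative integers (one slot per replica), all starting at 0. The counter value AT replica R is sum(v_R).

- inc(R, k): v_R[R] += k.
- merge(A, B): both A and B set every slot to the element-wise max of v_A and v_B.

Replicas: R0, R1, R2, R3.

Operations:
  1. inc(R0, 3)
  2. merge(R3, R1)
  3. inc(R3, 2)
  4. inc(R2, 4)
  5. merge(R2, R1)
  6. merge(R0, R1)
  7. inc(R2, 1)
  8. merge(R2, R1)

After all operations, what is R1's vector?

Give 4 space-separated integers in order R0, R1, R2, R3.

Op 1: inc R0 by 3 -> R0=(3,0,0,0) value=3
Op 2: merge R3<->R1 -> R3=(0,0,0,0) R1=(0,0,0,0)
Op 3: inc R3 by 2 -> R3=(0,0,0,2) value=2
Op 4: inc R2 by 4 -> R2=(0,0,4,0) value=4
Op 5: merge R2<->R1 -> R2=(0,0,4,0) R1=(0,0,4,0)
Op 6: merge R0<->R1 -> R0=(3,0,4,0) R1=(3,0,4,0)
Op 7: inc R2 by 1 -> R2=(0,0,5,0) value=5
Op 8: merge R2<->R1 -> R2=(3,0,5,0) R1=(3,0,5,0)

Answer: 3 0 5 0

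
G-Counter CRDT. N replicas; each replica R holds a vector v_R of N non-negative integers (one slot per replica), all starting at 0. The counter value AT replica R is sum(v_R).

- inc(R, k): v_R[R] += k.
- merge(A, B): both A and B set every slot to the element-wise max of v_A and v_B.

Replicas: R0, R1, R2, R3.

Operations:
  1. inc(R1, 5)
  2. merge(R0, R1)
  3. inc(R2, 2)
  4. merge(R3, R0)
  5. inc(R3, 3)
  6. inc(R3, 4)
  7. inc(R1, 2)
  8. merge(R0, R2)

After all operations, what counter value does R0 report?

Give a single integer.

Op 1: inc R1 by 5 -> R1=(0,5,0,0) value=5
Op 2: merge R0<->R1 -> R0=(0,5,0,0) R1=(0,5,0,0)
Op 3: inc R2 by 2 -> R2=(0,0,2,0) value=2
Op 4: merge R3<->R0 -> R3=(0,5,0,0) R0=(0,5,0,0)
Op 5: inc R3 by 3 -> R3=(0,5,0,3) value=8
Op 6: inc R3 by 4 -> R3=(0,5,0,7) value=12
Op 7: inc R1 by 2 -> R1=(0,7,0,0) value=7
Op 8: merge R0<->R2 -> R0=(0,5,2,0) R2=(0,5,2,0)

Answer: 7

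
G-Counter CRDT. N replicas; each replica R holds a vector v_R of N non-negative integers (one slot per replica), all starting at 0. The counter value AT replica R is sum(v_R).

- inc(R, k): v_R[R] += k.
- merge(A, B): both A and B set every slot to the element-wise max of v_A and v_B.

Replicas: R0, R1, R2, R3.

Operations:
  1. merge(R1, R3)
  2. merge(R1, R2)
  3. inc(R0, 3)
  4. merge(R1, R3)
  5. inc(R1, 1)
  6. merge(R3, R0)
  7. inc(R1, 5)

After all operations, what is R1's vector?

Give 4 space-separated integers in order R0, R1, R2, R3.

Op 1: merge R1<->R3 -> R1=(0,0,0,0) R3=(0,0,0,0)
Op 2: merge R1<->R2 -> R1=(0,0,0,0) R2=(0,0,0,0)
Op 3: inc R0 by 3 -> R0=(3,0,0,0) value=3
Op 4: merge R1<->R3 -> R1=(0,0,0,0) R3=(0,0,0,0)
Op 5: inc R1 by 1 -> R1=(0,1,0,0) value=1
Op 6: merge R3<->R0 -> R3=(3,0,0,0) R0=(3,0,0,0)
Op 7: inc R1 by 5 -> R1=(0,6,0,0) value=6

Answer: 0 6 0 0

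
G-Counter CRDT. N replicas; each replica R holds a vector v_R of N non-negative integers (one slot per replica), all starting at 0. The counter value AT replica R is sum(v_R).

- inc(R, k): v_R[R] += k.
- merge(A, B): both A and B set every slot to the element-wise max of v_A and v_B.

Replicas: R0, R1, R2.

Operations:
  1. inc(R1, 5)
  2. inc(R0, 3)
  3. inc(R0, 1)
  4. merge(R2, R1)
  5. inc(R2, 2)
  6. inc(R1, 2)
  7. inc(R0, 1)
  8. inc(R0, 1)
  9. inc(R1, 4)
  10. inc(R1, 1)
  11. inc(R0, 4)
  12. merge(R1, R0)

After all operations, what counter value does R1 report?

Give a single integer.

Answer: 22

Derivation:
Op 1: inc R1 by 5 -> R1=(0,5,0) value=5
Op 2: inc R0 by 3 -> R0=(3,0,0) value=3
Op 3: inc R0 by 1 -> R0=(4,0,0) value=4
Op 4: merge R2<->R1 -> R2=(0,5,0) R1=(0,5,0)
Op 5: inc R2 by 2 -> R2=(0,5,2) value=7
Op 6: inc R1 by 2 -> R1=(0,7,0) value=7
Op 7: inc R0 by 1 -> R0=(5,0,0) value=5
Op 8: inc R0 by 1 -> R0=(6,0,0) value=6
Op 9: inc R1 by 4 -> R1=(0,11,0) value=11
Op 10: inc R1 by 1 -> R1=(0,12,0) value=12
Op 11: inc R0 by 4 -> R0=(10,0,0) value=10
Op 12: merge R1<->R0 -> R1=(10,12,0) R0=(10,12,0)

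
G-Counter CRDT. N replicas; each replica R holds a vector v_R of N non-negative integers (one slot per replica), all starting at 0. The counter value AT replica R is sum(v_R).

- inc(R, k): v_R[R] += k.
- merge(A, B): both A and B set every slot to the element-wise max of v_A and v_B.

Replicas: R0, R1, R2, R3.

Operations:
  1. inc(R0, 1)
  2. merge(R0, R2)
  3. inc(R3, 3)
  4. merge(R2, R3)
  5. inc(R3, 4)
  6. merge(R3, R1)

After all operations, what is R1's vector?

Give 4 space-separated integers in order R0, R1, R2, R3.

Op 1: inc R0 by 1 -> R0=(1,0,0,0) value=1
Op 2: merge R0<->R2 -> R0=(1,0,0,0) R2=(1,0,0,0)
Op 3: inc R3 by 3 -> R3=(0,0,0,3) value=3
Op 4: merge R2<->R3 -> R2=(1,0,0,3) R3=(1,0,0,3)
Op 5: inc R3 by 4 -> R3=(1,0,0,7) value=8
Op 6: merge R3<->R1 -> R3=(1,0,0,7) R1=(1,0,0,7)

Answer: 1 0 0 7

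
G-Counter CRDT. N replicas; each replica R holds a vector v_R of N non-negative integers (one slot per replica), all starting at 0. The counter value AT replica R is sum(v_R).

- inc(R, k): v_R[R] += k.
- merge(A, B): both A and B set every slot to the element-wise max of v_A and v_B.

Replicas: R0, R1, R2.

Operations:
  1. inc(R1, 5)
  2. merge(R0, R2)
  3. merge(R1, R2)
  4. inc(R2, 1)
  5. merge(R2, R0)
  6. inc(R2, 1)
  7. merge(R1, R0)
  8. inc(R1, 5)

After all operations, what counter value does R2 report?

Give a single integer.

Answer: 7

Derivation:
Op 1: inc R1 by 5 -> R1=(0,5,0) value=5
Op 2: merge R0<->R2 -> R0=(0,0,0) R2=(0,0,0)
Op 3: merge R1<->R2 -> R1=(0,5,0) R2=(0,5,0)
Op 4: inc R2 by 1 -> R2=(0,5,1) value=6
Op 5: merge R2<->R0 -> R2=(0,5,1) R0=(0,5,1)
Op 6: inc R2 by 1 -> R2=(0,5,2) value=7
Op 7: merge R1<->R0 -> R1=(0,5,1) R0=(0,5,1)
Op 8: inc R1 by 5 -> R1=(0,10,1) value=11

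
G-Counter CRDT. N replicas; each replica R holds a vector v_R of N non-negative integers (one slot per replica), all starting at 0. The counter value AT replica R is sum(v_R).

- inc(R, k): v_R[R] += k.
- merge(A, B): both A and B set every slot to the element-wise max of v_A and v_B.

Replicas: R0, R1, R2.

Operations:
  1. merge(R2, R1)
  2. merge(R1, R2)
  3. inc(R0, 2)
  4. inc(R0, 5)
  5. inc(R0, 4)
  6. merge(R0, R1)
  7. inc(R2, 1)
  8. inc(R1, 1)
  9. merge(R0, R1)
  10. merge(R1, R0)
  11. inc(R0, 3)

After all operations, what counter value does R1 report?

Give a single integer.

Op 1: merge R2<->R1 -> R2=(0,0,0) R1=(0,0,0)
Op 2: merge R1<->R2 -> R1=(0,0,0) R2=(0,0,0)
Op 3: inc R0 by 2 -> R0=(2,0,0) value=2
Op 4: inc R0 by 5 -> R0=(7,0,0) value=7
Op 5: inc R0 by 4 -> R0=(11,0,0) value=11
Op 6: merge R0<->R1 -> R0=(11,0,0) R1=(11,0,0)
Op 7: inc R2 by 1 -> R2=(0,0,1) value=1
Op 8: inc R1 by 1 -> R1=(11,1,0) value=12
Op 9: merge R0<->R1 -> R0=(11,1,0) R1=(11,1,0)
Op 10: merge R1<->R0 -> R1=(11,1,0) R0=(11,1,0)
Op 11: inc R0 by 3 -> R0=(14,1,0) value=15

Answer: 12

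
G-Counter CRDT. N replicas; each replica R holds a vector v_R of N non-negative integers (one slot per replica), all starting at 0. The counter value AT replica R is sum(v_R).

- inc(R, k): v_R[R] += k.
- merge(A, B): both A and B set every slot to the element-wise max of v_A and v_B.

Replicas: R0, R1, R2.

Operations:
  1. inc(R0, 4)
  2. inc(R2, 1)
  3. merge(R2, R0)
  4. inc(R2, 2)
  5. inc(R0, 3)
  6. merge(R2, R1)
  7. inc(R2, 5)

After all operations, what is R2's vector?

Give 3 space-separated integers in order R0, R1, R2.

Op 1: inc R0 by 4 -> R0=(4,0,0) value=4
Op 2: inc R2 by 1 -> R2=(0,0,1) value=1
Op 3: merge R2<->R0 -> R2=(4,0,1) R0=(4,0,1)
Op 4: inc R2 by 2 -> R2=(4,0,3) value=7
Op 5: inc R0 by 3 -> R0=(7,0,1) value=8
Op 6: merge R2<->R1 -> R2=(4,0,3) R1=(4,0,3)
Op 7: inc R2 by 5 -> R2=(4,0,8) value=12

Answer: 4 0 8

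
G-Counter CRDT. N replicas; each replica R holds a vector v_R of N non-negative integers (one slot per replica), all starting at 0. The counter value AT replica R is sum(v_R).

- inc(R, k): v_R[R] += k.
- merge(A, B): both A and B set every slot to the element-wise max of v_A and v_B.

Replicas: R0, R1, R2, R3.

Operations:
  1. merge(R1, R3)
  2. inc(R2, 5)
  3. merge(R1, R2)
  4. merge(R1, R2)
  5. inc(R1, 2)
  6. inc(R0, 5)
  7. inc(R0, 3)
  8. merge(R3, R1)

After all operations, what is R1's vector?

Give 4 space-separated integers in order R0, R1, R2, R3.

Answer: 0 2 5 0

Derivation:
Op 1: merge R1<->R3 -> R1=(0,0,0,0) R3=(0,0,0,0)
Op 2: inc R2 by 5 -> R2=(0,0,5,0) value=5
Op 3: merge R1<->R2 -> R1=(0,0,5,0) R2=(0,0,5,0)
Op 4: merge R1<->R2 -> R1=(0,0,5,0) R2=(0,0,5,0)
Op 5: inc R1 by 2 -> R1=(0,2,5,0) value=7
Op 6: inc R0 by 5 -> R0=(5,0,0,0) value=5
Op 7: inc R0 by 3 -> R0=(8,0,0,0) value=8
Op 8: merge R3<->R1 -> R3=(0,2,5,0) R1=(0,2,5,0)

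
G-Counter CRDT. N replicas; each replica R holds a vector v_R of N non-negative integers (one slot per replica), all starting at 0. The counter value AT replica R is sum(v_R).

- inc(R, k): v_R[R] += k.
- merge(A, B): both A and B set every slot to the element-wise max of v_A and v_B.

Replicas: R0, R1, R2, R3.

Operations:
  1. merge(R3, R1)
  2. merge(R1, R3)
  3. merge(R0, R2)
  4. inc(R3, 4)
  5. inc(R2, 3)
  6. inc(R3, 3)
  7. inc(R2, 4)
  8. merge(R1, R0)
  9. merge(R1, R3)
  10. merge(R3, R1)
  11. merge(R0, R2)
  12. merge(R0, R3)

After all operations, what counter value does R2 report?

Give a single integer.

Op 1: merge R3<->R1 -> R3=(0,0,0,0) R1=(0,0,0,0)
Op 2: merge R1<->R3 -> R1=(0,0,0,0) R3=(0,0,0,0)
Op 3: merge R0<->R2 -> R0=(0,0,0,0) R2=(0,0,0,0)
Op 4: inc R3 by 4 -> R3=(0,0,0,4) value=4
Op 5: inc R2 by 3 -> R2=(0,0,3,0) value=3
Op 6: inc R3 by 3 -> R3=(0,0,0,7) value=7
Op 7: inc R2 by 4 -> R2=(0,0,7,0) value=7
Op 8: merge R1<->R0 -> R1=(0,0,0,0) R0=(0,0,0,0)
Op 9: merge R1<->R3 -> R1=(0,0,0,7) R3=(0,0,0,7)
Op 10: merge R3<->R1 -> R3=(0,0,0,7) R1=(0,0,0,7)
Op 11: merge R0<->R2 -> R0=(0,0,7,0) R2=(0,0,7,0)
Op 12: merge R0<->R3 -> R0=(0,0,7,7) R3=(0,0,7,7)

Answer: 7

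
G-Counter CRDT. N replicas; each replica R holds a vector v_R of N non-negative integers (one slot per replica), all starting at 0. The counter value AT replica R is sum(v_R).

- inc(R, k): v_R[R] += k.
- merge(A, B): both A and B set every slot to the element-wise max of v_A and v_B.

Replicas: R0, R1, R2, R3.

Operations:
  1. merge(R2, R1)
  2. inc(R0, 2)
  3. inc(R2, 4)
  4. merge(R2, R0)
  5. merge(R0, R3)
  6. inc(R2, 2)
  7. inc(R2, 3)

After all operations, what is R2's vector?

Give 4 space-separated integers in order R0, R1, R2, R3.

Op 1: merge R2<->R1 -> R2=(0,0,0,0) R1=(0,0,0,0)
Op 2: inc R0 by 2 -> R0=(2,0,0,0) value=2
Op 3: inc R2 by 4 -> R2=(0,0,4,0) value=4
Op 4: merge R2<->R0 -> R2=(2,0,4,0) R0=(2,0,4,0)
Op 5: merge R0<->R3 -> R0=(2,0,4,0) R3=(2,0,4,0)
Op 6: inc R2 by 2 -> R2=(2,0,6,0) value=8
Op 7: inc R2 by 3 -> R2=(2,0,9,0) value=11

Answer: 2 0 9 0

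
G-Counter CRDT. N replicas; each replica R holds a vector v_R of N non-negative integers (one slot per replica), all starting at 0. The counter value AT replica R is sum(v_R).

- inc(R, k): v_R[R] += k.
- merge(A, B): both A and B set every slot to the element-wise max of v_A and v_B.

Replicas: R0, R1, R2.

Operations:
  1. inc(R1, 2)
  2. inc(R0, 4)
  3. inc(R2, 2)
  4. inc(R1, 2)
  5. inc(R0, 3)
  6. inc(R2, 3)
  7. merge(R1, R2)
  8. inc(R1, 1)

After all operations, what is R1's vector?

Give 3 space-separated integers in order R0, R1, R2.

Answer: 0 5 5

Derivation:
Op 1: inc R1 by 2 -> R1=(0,2,0) value=2
Op 2: inc R0 by 4 -> R0=(4,0,0) value=4
Op 3: inc R2 by 2 -> R2=(0,0,2) value=2
Op 4: inc R1 by 2 -> R1=(0,4,0) value=4
Op 5: inc R0 by 3 -> R0=(7,0,0) value=7
Op 6: inc R2 by 3 -> R2=(0,0,5) value=5
Op 7: merge R1<->R2 -> R1=(0,4,5) R2=(0,4,5)
Op 8: inc R1 by 1 -> R1=(0,5,5) value=10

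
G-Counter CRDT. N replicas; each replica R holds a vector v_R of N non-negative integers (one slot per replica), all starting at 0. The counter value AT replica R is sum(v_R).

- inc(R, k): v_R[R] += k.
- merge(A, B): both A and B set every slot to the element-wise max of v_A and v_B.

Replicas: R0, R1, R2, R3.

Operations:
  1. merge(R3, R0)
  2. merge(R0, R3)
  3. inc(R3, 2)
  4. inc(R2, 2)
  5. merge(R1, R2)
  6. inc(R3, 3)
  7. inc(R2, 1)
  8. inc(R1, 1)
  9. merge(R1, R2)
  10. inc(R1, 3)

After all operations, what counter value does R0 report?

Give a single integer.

Op 1: merge R3<->R0 -> R3=(0,0,0,0) R0=(0,0,0,0)
Op 2: merge R0<->R3 -> R0=(0,0,0,0) R3=(0,0,0,0)
Op 3: inc R3 by 2 -> R3=(0,0,0,2) value=2
Op 4: inc R2 by 2 -> R2=(0,0,2,0) value=2
Op 5: merge R1<->R2 -> R1=(0,0,2,0) R2=(0,0,2,0)
Op 6: inc R3 by 3 -> R3=(0,0,0,5) value=5
Op 7: inc R2 by 1 -> R2=(0,0,3,0) value=3
Op 8: inc R1 by 1 -> R1=(0,1,2,0) value=3
Op 9: merge R1<->R2 -> R1=(0,1,3,0) R2=(0,1,3,0)
Op 10: inc R1 by 3 -> R1=(0,4,3,0) value=7

Answer: 0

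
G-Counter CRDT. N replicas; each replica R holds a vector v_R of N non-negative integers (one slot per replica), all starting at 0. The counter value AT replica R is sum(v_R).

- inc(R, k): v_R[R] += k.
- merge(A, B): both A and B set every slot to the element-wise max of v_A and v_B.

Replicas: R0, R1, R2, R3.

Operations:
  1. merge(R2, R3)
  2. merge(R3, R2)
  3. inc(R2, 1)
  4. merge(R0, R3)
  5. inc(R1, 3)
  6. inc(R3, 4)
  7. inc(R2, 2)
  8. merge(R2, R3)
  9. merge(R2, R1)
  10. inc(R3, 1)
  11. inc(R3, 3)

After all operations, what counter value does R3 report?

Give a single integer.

Op 1: merge R2<->R3 -> R2=(0,0,0,0) R3=(0,0,0,0)
Op 2: merge R3<->R2 -> R3=(0,0,0,0) R2=(0,0,0,0)
Op 3: inc R2 by 1 -> R2=(0,0,1,0) value=1
Op 4: merge R0<->R3 -> R0=(0,0,0,0) R3=(0,0,0,0)
Op 5: inc R1 by 3 -> R1=(0,3,0,0) value=3
Op 6: inc R3 by 4 -> R3=(0,0,0,4) value=4
Op 7: inc R2 by 2 -> R2=(0,0,3,0) value=3
Op 8: merge R2<->R3 -> R2=(0,0,3,4) R3=(0,0,3,4)
Op 9: merge R2<->R1 -> R2=(0,3,3,4) R1=(0,3,3,4)
Op 10: inc R3 by 1 -> R3=(0,0,3,5) value=8
Op 11: inc R3 by 3 -> R3=(0,0,3,8) value=11

Answer: 11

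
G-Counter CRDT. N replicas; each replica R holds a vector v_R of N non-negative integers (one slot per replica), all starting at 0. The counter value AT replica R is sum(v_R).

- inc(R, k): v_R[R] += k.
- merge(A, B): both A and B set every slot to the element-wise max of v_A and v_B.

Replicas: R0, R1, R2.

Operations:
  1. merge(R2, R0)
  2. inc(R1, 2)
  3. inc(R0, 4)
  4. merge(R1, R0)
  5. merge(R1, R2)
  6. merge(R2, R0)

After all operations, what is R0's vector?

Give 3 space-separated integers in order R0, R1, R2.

Answer: 4 2 0

Derivation:
Op 1: merge R2<->R0 -> R2=(0,0,0) R0=(0,0,0)
Op 2: inc R1 by 2 -> R1=(0,2,0) value=2
Op 3: inc R0 by 4 -> R0=(4,0,0) value=4
Op 4: merge R1<->R0 -> R1=(4,2,0) R0=(4,2,0)
Op 5: merge R1<->R2 -> R1=(4,2,0) R2=(4,2,0)
Op 6: merge R2<->R0 -> R2=(4,2,0) R0=(4,2,0)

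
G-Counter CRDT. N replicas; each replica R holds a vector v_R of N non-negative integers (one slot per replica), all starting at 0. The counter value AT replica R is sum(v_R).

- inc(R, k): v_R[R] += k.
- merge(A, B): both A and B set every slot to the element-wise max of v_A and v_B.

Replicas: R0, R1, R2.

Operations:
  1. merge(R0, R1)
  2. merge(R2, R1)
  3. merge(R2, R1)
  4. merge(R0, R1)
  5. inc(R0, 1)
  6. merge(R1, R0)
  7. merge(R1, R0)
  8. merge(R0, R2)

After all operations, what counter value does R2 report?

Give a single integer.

Op 1: merge R0<->R1 -> R0=(0,0,0) R1=(0,0,0)
Op 2: merge R2<->R1 -> R2=(0,0,0) R1=(0,0,0)
Op 3: merge R2<->R1 -> R2=(0,0,0) R1=(0,0,0)
Op 4: merge R0<->R1 -> R0=(0,0,0) R1=(0,0,0)
Op 5: inc R0 by 1 -> R0=(1,0,0) value=1
Op 6: merge R1<->R0 -> R1=(1,0,0) R0=(1,0,0)
Op 7: merge R1<->R0 -> R1=(1,0,0) R0=(1,0,0)
Op 8: merge R0<->R2 -> R0=(1,0,0) R2=(1,0,0)

Answer: 1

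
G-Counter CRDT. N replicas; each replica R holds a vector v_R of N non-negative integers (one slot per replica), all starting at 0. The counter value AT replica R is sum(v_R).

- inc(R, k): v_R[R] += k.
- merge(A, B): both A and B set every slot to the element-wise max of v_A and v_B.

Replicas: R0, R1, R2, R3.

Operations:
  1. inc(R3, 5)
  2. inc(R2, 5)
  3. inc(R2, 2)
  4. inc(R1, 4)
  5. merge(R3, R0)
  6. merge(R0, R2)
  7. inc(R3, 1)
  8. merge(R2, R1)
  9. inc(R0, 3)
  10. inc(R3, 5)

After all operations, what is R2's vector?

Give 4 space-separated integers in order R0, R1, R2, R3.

Answer: 0 4 7 5

Derivation:
Op 1: inc R3 by 5 -> R3=(0,0,0,5) value=5
Op 2: inc R2 by 5 -> R2=(0,0,5,0) value=5
Op 3: inc R2 by 2 -> R2=(0,0,7,0) value=7
Op 4: inc R1 by 4 -> R1=(0,4,0,0) value=4
Op 5: merge R3<->R0 -> R3=(0,0,0,5) R0=(0,0,0,5)
Op 6: merge R0<->R2 -> R0=(0,0,7,5) R2=(0,0,7,5)
Op 7: inc R3 by 1 -> R3=(0,0,0,6) value=6
Op 8: merge R2<->R1 -> R2=(0,4,7,5) R1=(0,4,7,5)
Op 9: inc R0 by 3 -> R0=(3,0,7,5) value=15
Op 10: inc R3 by 5 -> R3=(0,0,0,11) value=11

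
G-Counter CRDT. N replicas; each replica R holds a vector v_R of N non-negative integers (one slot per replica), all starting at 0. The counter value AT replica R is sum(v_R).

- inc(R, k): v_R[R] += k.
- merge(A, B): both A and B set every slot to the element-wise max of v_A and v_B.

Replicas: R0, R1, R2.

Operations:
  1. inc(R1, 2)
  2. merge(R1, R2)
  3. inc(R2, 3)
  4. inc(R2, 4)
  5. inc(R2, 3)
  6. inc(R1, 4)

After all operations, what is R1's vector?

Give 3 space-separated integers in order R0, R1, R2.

Answer: 0 6 0

Derivation:
Op 1: inc R1 by 2 -> R1=(0,2,0) value=2
Op 2: merge R1<->R2 -> R1=(0,2,0) R2=(0,2,0)
Op 3: inc R2 by 3 -> R2=(0,2,3) value=5
Op 4: inc R2 by 4 -> R2=(0,2,7) value=9
Op 5: inc R2 by 3 -> R2=(0,2,10) value=12
Op 6: inc R1 by 4 -> R1=(0,6,0) value=6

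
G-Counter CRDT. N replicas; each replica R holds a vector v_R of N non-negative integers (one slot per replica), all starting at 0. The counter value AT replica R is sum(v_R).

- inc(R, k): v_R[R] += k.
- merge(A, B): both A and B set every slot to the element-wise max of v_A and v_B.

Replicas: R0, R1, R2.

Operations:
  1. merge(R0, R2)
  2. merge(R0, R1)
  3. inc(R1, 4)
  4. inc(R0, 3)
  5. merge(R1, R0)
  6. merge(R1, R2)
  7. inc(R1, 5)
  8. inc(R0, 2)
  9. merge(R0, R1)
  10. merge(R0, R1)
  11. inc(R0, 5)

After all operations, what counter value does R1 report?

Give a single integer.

Op 1: merge R0<->R2 -> R0=(0,0,0) R2=(0,0,0)
Op 2: merge R0<->R1 -> R0=(0,0,0) R1=(0,0,0)
Op 3: inc R1 by 4 -> R1=(0,4,0) value=4
Op 4: inc R0 by 3 -> R0=(3,0,0) value=3
Op 5: merge R1<->R0 -> R1=(3,4,0) R0=(3,4,0)
Op 6: merge R1<->R2 -> R1=(3,4,0) R2=(3,4,0)
Op 7: inc R1 by 5 -> R1=(3,9,0) value=12
Op 8: inc R0 by 2 -> R0=(5,4,0) value=9
Op 9: merge R0<->R1 -> R0=(5,9,0) R1=(5,9,0)
Op 10: merge R0<->R1 -> R0=(5,9,0) R1=(5,9,0)
Op 11: inc R0 by 5 -> R0=(10,9,0) value=19

Answer: 14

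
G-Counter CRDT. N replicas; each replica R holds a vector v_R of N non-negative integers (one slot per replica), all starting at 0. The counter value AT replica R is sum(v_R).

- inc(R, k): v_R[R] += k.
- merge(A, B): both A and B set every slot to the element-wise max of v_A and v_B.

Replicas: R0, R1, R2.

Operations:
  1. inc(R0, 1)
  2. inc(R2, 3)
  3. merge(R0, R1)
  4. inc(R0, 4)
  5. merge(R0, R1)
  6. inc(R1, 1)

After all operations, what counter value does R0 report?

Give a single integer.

Op 1: inc R0 by 1 -> R0=(1,0,0) value=1
Op 2: inc R2 by 3 -> R2=(0,0,3) value=3
Op 3: merge R0<->R1 -> R0=(1,0,0) R1=(1,0,0)
Op 4: inc R0 by 4 -> R0=(5,0,0) value=5
Op 5: merge R0<->R1 -> R0=(5,0,0) R1=(5,0,0)
Op 6: inc R1 by 1 -> R1=(5,1,0) value=6

Answer: 5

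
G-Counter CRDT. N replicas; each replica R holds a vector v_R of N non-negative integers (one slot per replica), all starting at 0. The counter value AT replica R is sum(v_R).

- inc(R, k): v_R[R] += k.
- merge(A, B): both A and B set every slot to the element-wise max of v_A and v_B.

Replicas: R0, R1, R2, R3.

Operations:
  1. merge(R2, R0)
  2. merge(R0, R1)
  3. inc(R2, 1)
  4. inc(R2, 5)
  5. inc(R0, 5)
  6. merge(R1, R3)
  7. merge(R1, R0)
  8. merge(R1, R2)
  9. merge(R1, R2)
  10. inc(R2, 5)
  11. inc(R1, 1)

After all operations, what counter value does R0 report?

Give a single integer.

Op 1: merge R2<->R0 -> R2=(0,0,0,0) R0=(0,0,0,0)
Op 2: merge R0<->R1 -> R0=(0,0,0,0) R1=(0,0,0,0)
Op 3: inc R2 by 1 -> R2=(0,0,1,0) value=1
Op 4: inc R2 by 5 -> R2=(0,0,6,0) value=6
Op 5: inc R0 by 5 -> R0=(5,0,0,0) value=5
Op 6: merge R1<->R3 -> R1=(0,0,0,0) R3=(0,0,0,0)
Op 7: merge R1<->R0 -> R1=(5,0,0,0) R0=(5,0,0,0)
Op 8: merge R1<->R2 -> R1=(5,0,6,0) R2=(5,0,6,0)
Op 9: merge R1<->R2 -> R1=(5,0,6,0) R2=(5,0,6,0)
Op 10: inc R2 by 5 -> R2=(5,0,11,0) value=16
Op 11: inc R1 by 1 -> R1=(5,1,6,0) value=12

Answer: 5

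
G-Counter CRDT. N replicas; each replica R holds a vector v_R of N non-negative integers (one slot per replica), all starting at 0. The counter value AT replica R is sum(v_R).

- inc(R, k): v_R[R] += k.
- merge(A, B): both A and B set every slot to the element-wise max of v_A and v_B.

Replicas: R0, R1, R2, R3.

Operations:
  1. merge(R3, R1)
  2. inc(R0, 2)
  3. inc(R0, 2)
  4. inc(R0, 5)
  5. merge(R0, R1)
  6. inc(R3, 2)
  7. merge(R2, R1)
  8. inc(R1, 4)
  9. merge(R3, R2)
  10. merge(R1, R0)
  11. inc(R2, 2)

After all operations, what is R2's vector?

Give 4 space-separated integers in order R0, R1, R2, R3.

Op 1: merge R3<->R1 -> R3=(0,0,0,0) R1=(0,0,0,0)
Op 2: inc R0 by 2 -> R0=(2,0,0,0) value=2
Op 3: inc R0 by 2 -> R0=(4,0,0,0) value=4
Op 4: inc R0 by 5 -> R0=(9,0,0,0) value=9
Op 5: merge R0<->R1 -> R0=(9,0,0,0) R1=(9,0,0,0)
Op 6: inc R3 by 2 -> R3=(0,0,0,2) value=2
Op 7: merge R2<->R1 -> R2=(9,0,0,0) R1=(9,0,0,0)
Op 8: inc R1 by 4 -> R1=(9,4,0,0) value=13
Op 9: merge R3<->R2 -> R3=(9,0,0,2) R2=(9,0,0,2)
Op 10: merge R1<->R0 -> R1=(9,4,0,0) R0=(9,4,0,0)
Op 11: inc R2 by 2 -> R2=(9,0,2,2) value=13

Answer: 9 0 2 2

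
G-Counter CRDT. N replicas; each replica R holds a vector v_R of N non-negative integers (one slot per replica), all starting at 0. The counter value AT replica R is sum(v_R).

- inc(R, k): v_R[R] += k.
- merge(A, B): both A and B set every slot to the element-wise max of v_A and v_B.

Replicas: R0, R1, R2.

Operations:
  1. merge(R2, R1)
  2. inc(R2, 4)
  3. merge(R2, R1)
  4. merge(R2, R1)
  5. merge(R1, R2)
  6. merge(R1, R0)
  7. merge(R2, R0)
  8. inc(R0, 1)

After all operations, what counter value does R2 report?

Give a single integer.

Answer: 4

Derivation:
Op 1: merge R2<->R1 -> R2=(0,0,0) R1=(0,0,0)
Op 2: inc R2 by 4 -> R2=(0,0,4) value=4
Op 3: merge R2<->R1 -> R2=(0,0,4) R1=(0,0,4)
Op 4: merge R2<->R1 -> R2=(0,0,4) R1=(0,0,4)
Op 5: merge R1<->R2 -> R1=(0,0,4) R2=(0,0,4)
Op 6: merge R1<->R0 -> R1=(0,0,4) R0=(0,0,4)
Op 7: merge R2<->R0 -> R2=(0,0,4) R0=(0,0,4)
Op 8: inc R0 by 1 -> R0=(1,0,4) value=5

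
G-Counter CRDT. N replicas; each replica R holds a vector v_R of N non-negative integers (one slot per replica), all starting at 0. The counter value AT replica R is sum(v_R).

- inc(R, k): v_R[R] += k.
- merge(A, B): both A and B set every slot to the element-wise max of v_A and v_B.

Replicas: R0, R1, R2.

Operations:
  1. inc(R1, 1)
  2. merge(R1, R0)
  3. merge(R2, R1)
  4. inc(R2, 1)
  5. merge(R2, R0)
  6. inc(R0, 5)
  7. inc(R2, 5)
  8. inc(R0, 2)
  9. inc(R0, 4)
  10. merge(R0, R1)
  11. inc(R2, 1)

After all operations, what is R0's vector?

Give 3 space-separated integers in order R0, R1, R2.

Op 1: inc R1 by 1 -> R1=(0,1,0) value=1
Op 2: merge R1<->R0 -> R1=(0,1,0) R0=(0,1,0)
Op 3: merge R2<->R1 -> R2=(0,1,0) R1=(0,1,0)
Op 4: inc R2 by 1 -> R2=(0,1,1) value=2
Op 5: merge R2<->R0 -> R2=(0,1,1) R0=(0,1,1)
Op 6: inc R0 by 5 -> R0=(5,1,1) value=7
Op 7: inc R2 by 5 -> R2=(0,1,6) value=7
Op 8: inc R0 by 2 -> R0=(7,1,1) value=9
Op 9: inc R0 by 4 -> R0=(11,1,1) value=13
Op 10: merge R0<->R1 -> R0=(11,1,1) R1=(11,1,1)
Op 11: inc R2 by 1 -> R2=(0,1,7) value=8

Answer: 11 1 1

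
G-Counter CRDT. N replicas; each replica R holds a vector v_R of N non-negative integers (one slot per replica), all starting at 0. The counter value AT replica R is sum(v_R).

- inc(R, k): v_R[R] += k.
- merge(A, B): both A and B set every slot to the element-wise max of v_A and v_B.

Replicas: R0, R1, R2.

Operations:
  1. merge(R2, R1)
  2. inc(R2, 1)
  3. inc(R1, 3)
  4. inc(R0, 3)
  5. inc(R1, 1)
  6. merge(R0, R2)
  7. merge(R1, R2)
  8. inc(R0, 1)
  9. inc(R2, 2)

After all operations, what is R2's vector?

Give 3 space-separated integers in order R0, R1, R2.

Op 1: merge R2<->R1 -> R2=(0,0,0) R1=(0,0,0)
Op 2: inc R2 by 1 -> R2=(0,0,1) value=1
Op 3: inc R1 by 3 -> R1=(0,3,0) value=3
Op 4: inc R0 by 3 -> R0=(3,0,0) value=3
Op 5: inc R1 by 1 -> R1=(0,4,0) value=4
Op 6: merge R0<->R2 -> R0=(3,0,1) R2=(3,0,1)
Op 7: merge R1<->R2 -> R1=(3,4,1) R2=(3,4,1)
Op 8: inc R0 by 1 -> R0=(4,0,1) value=5
Op 9: inc R2 by 2 -> R2=(3,4,3) value=10

Answer: 3 4 3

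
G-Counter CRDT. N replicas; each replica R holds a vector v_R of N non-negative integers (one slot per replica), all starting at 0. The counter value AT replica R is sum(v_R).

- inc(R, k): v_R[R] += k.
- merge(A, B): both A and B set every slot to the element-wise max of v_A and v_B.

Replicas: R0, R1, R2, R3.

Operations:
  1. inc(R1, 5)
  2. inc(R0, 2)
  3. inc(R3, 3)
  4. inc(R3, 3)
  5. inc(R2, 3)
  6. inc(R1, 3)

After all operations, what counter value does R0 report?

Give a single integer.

Op 1: inc R1 by 5 -> R1=(0,5,0,0) value=5
Op 2: inc R0 by 2 -> R0=(2,0,0,0) value=2
Op 3: inc R3 by 3 -> R3=(0,0,0,3) value=3
Op 4: inc R3 by 3 -> R3=(0,0,0,6) value=6
Op 5: inc R2 by 3 -> R2=(0,0,3,0) value=3
Op 6: inc R1 by 3 -> R1=(0,8,0,0) value=8

Answer: 2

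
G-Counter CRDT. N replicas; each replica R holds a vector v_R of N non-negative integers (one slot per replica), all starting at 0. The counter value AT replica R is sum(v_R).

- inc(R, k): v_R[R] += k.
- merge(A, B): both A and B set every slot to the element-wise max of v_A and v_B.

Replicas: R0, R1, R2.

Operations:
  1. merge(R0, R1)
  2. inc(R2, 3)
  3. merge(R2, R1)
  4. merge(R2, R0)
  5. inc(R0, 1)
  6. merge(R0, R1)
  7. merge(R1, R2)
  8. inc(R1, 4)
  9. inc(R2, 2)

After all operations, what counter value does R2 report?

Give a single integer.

Answer: 6

Derivation:
Op 1: merge R0<->R1 -> R0=(0,0,0) R1=(0,0,0)
Op 2: inc R2 by 3 -> R2=(0,0,3) value=3
Op 3: merge R2<->R1 -> R2=(0,0,3) R1=(0,0,3)
Op 4: merge R2<->R0 -> R2=(0,0,3) R0=(0,0,3)
Op 5: inc R0 by 1 -> R0=(1,0,3) value=4
Op 6: merge R0<->R1 -> R0=(1,0,3) R1=(1,0,3)
Op 7: merge R1<->R2 -> R1=(1,0,3) R2=(1,0,3)
Op 8: inc R1 by 4 -> R1=(1,4,3) value=8
Op 9: inc R2 by 2 -> R2=(1,0,5) value=6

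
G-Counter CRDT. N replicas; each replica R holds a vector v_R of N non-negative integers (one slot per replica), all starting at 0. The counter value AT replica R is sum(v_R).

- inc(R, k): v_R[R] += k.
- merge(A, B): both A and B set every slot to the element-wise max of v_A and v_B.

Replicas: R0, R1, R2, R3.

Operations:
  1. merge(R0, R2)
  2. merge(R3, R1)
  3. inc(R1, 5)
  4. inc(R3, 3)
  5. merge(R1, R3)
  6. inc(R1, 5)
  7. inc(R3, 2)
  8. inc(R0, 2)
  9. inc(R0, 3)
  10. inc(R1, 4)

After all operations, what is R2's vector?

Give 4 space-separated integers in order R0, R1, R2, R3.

Answer: 0 0 0 0

Derivation:
Op 1: merge R0<->R2 -> R0=(0,0,0,0) R2=(0,0,0,0)
Op 2: merge R3<->R1 -> R3=(0,0,0,0) R1=(0,0,0,0)
Op 3: inc R1 by 5 -> R1=(0,5,0,0) value=5
Op 4: inc R3 by 3 -> R3=(0,0,0,3) value=3
Op 5: merge R1<->R3 -> R1=(0,5,0,3) R3=(0,5,0,3)
Op 6: inc R1 by 5 -> R1=(0,10,0,3) value=13
Op 7: inc R3 by 2 -> R3=(0,5,0,5) value=10
Op 8: inc R0 by 2 -> R0=(2,0,0,0) value=2
Op 9: inc R0 by 3 -> R0=(5,0,0,0) value=5
Op 10: inc R1 by 4 -> R1=(0,14,0,3) value=17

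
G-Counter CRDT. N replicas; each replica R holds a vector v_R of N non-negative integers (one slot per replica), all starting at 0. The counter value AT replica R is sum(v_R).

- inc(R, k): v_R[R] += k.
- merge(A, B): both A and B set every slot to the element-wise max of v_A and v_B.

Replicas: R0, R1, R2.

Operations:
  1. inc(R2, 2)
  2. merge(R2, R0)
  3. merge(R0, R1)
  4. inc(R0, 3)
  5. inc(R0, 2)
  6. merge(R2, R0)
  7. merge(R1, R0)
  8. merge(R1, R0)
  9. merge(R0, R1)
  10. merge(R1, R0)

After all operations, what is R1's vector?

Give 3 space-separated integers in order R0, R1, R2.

Answer: 5 0 2

Derivation:
Op 1: inc R2 by 2 -> R2=(0,0,2) value=2
Op 2: merge R2<->R0 -> R2=(0,0,2) R0=(0,0,2)
Op 3: merge R0<->R1 -> R0=(0,0,2) R1=(0,0,2)
Op 4: inc R0 by 3 -> R0=(3,0,2) value=5
Op 5: inc R0 by 2 -> R0=(5,0,2) value=7
Op 6: merge R2<->R0 -> R2=(5,0,2) R0=(5,0,2)
Op 7: merge R1<->R0 -> R1=(5,0,2) R0=(5,0,2)
Op 8: merge R1<->R0 -> R1=(5,0,2) R0=(5,0,2)
Op 9: merge R0<->R1 -> R0=(5,0,2) R1=(5,0,2)
Op 10: merge R1<->R0 -> R1=(5,0,2) R0=(5,0,2)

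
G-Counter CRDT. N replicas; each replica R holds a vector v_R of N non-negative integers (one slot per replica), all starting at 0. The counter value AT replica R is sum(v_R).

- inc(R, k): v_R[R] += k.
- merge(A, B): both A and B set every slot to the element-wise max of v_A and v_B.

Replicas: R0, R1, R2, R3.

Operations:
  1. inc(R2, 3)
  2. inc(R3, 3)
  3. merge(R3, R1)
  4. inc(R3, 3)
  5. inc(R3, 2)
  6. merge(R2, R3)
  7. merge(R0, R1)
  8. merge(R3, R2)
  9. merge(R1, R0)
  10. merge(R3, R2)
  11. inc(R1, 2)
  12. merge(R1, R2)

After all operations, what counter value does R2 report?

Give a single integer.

Op 1: inc R2 by 3 -> R2=(0,0,3,0) value=3
Op 2: inc R3 by 3 -> R3=(0,0,0,3) value=3
Op 3: merge R3<->R1 -> R3=(0,0,0,3) R1=(0,0,0,3)
Op 4: inc R3 by 3 -> R3=(0,0,0,6) value=6
Op 5: inc R3 by 2 -> R3=(0,0,0,8) value=8
Op 6: merge R2<->R3 -> R2=(0,0,3,8) R3=(0,0,3,8)
Op 7: merge R0<->R1 -> R0=(0,0,0,3) R1=(0,0,0,3)
Op 8: merge R3<->R2 -> R3=(0,0,3,8) R2=(0,0,3,8)
Op 9: merge R1<->R0 -> R1=(0,0,0,3) R0=(0,0,0,3)
Op 10: merge R3<->R2 -> R3=(0,0,3,8) R2=(0,0,3,8)
Op 11: inc R1 by 2 -> R1=(0,2,0,3) value=5
Op 12: merge R1<->R2 -> R1=(0,2,3,8) R2=(0,2,3,8)

Answer: 13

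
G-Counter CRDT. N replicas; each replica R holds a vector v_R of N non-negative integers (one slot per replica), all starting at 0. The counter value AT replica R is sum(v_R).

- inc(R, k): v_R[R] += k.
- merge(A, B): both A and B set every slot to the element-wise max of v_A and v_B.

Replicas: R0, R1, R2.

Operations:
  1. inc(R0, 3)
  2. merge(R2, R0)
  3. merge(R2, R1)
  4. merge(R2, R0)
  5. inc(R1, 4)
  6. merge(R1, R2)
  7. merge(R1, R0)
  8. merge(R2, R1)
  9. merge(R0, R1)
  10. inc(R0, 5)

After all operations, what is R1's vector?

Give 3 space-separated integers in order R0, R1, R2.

Answer: 3 4 0

Derivation:
Op 1: inc R0 by 3 -> R0=(3,0,0) value=3
Op 2: merge R2<->R0 -> R2=(3,0,0) R0=(3,0,0)
Op 3: merge R2<->R1 -> R2=(3,0,0) R1=(3,0,0)
Op 4: merge R2<->R0 -> R2=(3,0,0) R0=(3,0,0)
Op 5: inc R1 by 4 -> R1=(3,4,0) value=7
Op 6: merge R1<->R2 -> R1=(3,4,0) R2=(3,4,0)
Op 7: merge R1<->R0 -> R1=(3,4,0) R0=(3,4,0)
Op 8: merge R2<->R1 -> R2=(3,4,0) R1=(3,4,0)
Op 9: merge R0<->R1 -> R0=(3,4,0) R1=(3,4,0)
Op 10: inc R0 by 5 -> R0=(8,4,0) value=12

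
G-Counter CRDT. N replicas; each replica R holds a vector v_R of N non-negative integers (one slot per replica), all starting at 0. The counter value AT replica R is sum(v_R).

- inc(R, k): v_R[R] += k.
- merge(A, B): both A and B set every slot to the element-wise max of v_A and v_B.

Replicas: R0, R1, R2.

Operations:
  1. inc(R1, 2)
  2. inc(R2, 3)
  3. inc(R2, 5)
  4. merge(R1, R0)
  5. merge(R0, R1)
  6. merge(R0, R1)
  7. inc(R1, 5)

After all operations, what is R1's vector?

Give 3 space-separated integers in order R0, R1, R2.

Answer: 0 7 0

Derivation:
Op 1: inc R1 by 2 -> R1=(0,2,0) value=2
Op 2: inc R2 by 3 -> R2=(0,0,3) value=3
Op 3: inc R2 by 5 -> R2=(0,0,8) value=8
Op 4: merge R1<->R0 -> R1=(0,2,0) R0=(0,2,0)
Op 5: merge R0<->R1 -> R0=(0,2,0) R1=(0,2,0)
Op 6: merge R0<->R1 -> R0=(0,2,0) R1=(0,2,0)
Op 7: inc R1 by 5 -> R1=(0,7,0) value=7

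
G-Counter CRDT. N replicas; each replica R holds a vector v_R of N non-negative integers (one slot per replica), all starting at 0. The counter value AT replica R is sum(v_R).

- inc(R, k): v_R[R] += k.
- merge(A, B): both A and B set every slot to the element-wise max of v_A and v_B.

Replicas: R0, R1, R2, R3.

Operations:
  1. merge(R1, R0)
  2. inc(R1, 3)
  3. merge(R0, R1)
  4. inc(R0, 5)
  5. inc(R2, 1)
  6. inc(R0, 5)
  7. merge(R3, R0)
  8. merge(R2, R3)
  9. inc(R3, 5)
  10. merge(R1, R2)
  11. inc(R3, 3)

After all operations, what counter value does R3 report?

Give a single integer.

Op 1: merge R1<->R0 -> R1=(0,0,0,0) R0=(0,0,0,0)
Op 2: inc R1 by 3 -> R1=(0,3,0,0) value=3
Op 3: merge R0<->R1 -> R0=(0,3,0,0) R1=(0,3,0,0)
Op 4: inc R0 by 5 -> R0=(5,3,0,0) value=8
Op 5: inc R2 by 1 -> R2=(0,0,1,0) value=1
Op 6: inc R0 by 5 -> R0=(10,3,0,0) value=13
Op 7: merge R3<->R0 -> R3=(10,3,0,0) R0=(10,3,0,0)
Op 8: merge R2<->R3 -> R2=(10,3,1,0) R3=(10,3,1,0)
Op 9: inc R3 by 5 -> R3=(10,3,1,5) value=19
Op 10: merge R1<->R2 -> R1=(10,3,1,0) R2=(10,3,1,0)
Op 11: inc R3 by 3 -> R3=(10,3,1,8) value=22

Answer: 22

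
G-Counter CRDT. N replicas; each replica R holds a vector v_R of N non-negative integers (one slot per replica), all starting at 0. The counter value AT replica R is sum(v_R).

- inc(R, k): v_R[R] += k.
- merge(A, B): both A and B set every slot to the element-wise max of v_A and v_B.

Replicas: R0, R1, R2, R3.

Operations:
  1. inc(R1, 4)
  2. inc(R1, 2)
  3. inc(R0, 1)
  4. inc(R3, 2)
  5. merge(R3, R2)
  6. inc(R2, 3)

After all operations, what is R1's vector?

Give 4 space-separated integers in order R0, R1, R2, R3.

Answer: 0 6 0 0

Derivation:
Op 1: inc R1 by 4 -> R1=(0,4,0,0) value=4
Op 2: inc R1 by 2 -> R1=(0,6,0,0) value=6
Op 3: inc R0 by 1 -> R0=(1,0,0,0) value=1
Op 4: inc R3 by 2 -> R3=(0,0,0,2) value=2
Op 5: merge R3<->R2 -> R3=(0,0,0,2) R2=(0,0,0,2)
Op 6: inc R2 by 3 -> R2=(0,0,3,2) value=5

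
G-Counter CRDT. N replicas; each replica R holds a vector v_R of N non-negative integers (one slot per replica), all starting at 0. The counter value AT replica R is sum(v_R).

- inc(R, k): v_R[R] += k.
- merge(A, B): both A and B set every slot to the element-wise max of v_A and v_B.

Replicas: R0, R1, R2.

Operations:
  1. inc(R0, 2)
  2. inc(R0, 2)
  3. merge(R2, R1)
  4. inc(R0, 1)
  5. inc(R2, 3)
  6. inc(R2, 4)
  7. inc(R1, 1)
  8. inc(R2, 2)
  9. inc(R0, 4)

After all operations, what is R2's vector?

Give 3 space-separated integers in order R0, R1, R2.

Op 1: inc R0 by 2 -> R0=(2,0,0) value=2
Op 2: inc R0 by 2 -> R0=(4,0,0) value=4
Op 3: merge R2<->R1 -> R2=(0,0,0) R1=(0,0,0)
Op 4: inc R0 by 1 -> R0=(5,0,0) value=5
Op 5: inc R2 by 3 -> R2=(0,0,3) value=3
Op 6: inc R2 by 4 -> R2=(0,0,7) value=7
Op 7: inc R1 by 1 -> R1=(0,1,0) value=1
Op 8: inc R2 by 2 -> R2=(0,0,9) value=9
Op 9: inc R0 by 4 -> R0=(9,0,0) value=9

Answer: 0 0 9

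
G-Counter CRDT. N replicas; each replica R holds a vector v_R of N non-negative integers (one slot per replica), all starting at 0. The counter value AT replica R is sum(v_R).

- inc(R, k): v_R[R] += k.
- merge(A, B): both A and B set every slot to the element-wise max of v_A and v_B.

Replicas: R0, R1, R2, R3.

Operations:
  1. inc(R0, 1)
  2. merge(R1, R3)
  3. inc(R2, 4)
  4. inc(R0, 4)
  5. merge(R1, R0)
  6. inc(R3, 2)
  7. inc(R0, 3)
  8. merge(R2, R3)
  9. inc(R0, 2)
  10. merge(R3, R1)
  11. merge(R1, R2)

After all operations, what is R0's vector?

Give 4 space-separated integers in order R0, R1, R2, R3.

Op 1: inc R0 by 1 -> R0=(1,0,0,0) value=1
Op 2: merge R1<->R3 -> R1=(0,0,0,0) R3=(0,0,0,0)
Op 3: inc R2 by 4 -> R2=(0,0,4,0) value=4
Op 4: inc R0 by 4 -> R0=(5,0,0,0) value=5
Op 5: merge R1<->R0 -> R1=(5,0,0,0) R0=(5,0,0,0)
Op 6: inc R3 by 2 -> R3=(0,0,0,2) value=2
Op 7: inc R0 by 3 -> R0=(8,0,0,0) value=8
Op 8: merge R2<->R3 -> R2=(0,0,4,2) R3=(0,0,4,2)
Op 9: inc R0 by 2 -> R0=(10,0,0,0) value=10
Op 10: merge R3<->R1 -> R3=(5,0,4,2) R1=(5,0,4,2)
Op 11: merge R1<->R2 -> R1=(5,0,4,2) R2=(5,0,4,2)

Answer: 10 0 0 0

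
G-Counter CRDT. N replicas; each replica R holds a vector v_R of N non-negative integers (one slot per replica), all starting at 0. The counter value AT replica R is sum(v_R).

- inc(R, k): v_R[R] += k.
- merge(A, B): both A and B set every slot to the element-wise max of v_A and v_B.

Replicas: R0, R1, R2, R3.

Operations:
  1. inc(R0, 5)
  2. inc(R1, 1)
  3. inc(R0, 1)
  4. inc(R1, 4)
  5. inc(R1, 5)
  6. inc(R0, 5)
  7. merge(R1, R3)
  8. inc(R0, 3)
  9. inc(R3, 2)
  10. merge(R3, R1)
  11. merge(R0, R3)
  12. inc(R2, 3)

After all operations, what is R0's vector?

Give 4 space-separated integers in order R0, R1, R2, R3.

Op 1: inc R0 by 5 -> R0=(5,0,0,0) value=5
Op 2: inc R1 by 1 -> R1=(0,1,0,0) value=1
Op 3: inc R0 by 1 -> R0=(6,0,0,0) value=6
Op 4: inc R1 by 4 -> R1=(0,5,0,0) value=5
Op 5: inc R1 by 5 -> R1=(0,10,0,0) value=10
Op 6: inc R0 by 5 -> R0=(11,0,0,0) value=11
Op 7: merge R1<->R3 -> R1=(0,10,0,0) R3=(0,10,0,0)
Op 8: inc R0 by 3 -> R0=(14,0,0,0) value=14
Op 9: inc R3 by 2 -> R3=(0,10,0,2) value=12
Op 10: merge R3<->R1 -> R3=(0,10,0,2) R1=(0,10,0,2)
Op 11: merge R0<->R3 -> R0=(14,10,0,2) R3=(14,10,0,2)
Op 12: inc R2 by 3 -> R2=(0,0,3,0) value=3

Answer: 14 10 0 2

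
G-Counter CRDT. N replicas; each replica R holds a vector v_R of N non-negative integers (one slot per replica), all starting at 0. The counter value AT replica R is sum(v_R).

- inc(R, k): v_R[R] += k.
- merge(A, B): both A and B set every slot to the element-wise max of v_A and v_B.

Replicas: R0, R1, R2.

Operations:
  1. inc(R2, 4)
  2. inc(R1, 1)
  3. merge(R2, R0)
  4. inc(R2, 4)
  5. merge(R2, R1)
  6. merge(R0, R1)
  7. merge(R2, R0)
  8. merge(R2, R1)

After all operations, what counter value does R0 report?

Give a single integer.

Op 1: inc R2 by 4 -> R2=(0,0,4) value=4
Op 2: inc R1 by 1 -> R1=(0,1,0) value=1
Op 3: merge R2<->R0 -> R2=(0,0,4) R0=(0,0,4)
Op 4: inc R2 by 4 -> R2=(0,0,8) value=8
Op 5: merge R2<->R1 -> R2=(0,1,8) R1=(0,1,8)
Op 6: merge R0<->R1 -> R0=(0,1,8) R1=(0,1,8)
Op 7: merge R2<->R0 -> R2=(0,1,8) R0=(0,1,8)
Op 8: merge R2<->R1 -> R2=(0,1,8) R1=(0,1,8)

Answer: 9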